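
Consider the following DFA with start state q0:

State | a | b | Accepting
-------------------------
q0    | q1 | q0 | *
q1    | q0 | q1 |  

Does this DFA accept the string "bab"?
Start in q0.
Read 'b': q0 → q0
Read 'a': q0 → q1
Read 'b': q1 → q1
Final state q1 is not accepting, so the string is rejected.

Final answer: No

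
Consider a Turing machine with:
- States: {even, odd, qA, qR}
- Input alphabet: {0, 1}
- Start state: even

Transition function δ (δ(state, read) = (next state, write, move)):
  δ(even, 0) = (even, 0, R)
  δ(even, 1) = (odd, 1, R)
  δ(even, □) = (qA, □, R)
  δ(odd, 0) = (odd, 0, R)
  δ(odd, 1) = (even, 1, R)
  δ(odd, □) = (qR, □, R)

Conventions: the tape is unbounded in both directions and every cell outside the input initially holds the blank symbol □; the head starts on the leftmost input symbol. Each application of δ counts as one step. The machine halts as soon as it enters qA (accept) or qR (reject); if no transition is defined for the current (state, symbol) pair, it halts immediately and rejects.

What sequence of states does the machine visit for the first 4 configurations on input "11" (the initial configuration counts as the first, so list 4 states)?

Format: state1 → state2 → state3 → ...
Step 0: [even]11 (head at position 0)
Step 1: δ(even, 1) = (odd, 1, R)  ⊢  1[odd]1 (head at position 1)
Step 2: δ(odd, 1) = (even, 1, R)  ⊢  11[even]□ (head at position 2)
Step 3: δ(even, □) = (qA, □, R)  ⊢  11□[qA]□ (head at position 3)
Reading off the states of these 4 configurations: even → odd → even → qA

Final answer: even → odd → even → qA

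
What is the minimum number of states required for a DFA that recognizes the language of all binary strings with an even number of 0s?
Language: binary strings with an even number of 0s
Lower bound (Myhill–Nerode): the prefixes ε, 0 are pairwise distinguishable:
  ε vs 0: suffix ε distinguishes them (ε has zero 0s (accepted), 0 has one 0 (rejected))
So any DFA needs at least 2 states.
Upper bound: a DFA with 2 states exists (one state per class above).
Minimum states: 2

Final answer: 2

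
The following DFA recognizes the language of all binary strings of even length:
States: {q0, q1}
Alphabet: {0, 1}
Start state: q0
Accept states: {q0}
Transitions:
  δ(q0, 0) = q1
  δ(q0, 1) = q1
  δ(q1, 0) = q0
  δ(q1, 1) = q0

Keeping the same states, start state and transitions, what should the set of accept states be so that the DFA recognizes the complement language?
The DFA is complete (every state has a transition on every symbol), so the complement
is recognized by the same DFA with accepting and non-accepting states swapped.
Original accept states: {q0}
Complement accept states = All states - Original accept states
= {q0, q1} - {q0}
= {q1}
Complement language: strings of ODD length

Final answer: {q1}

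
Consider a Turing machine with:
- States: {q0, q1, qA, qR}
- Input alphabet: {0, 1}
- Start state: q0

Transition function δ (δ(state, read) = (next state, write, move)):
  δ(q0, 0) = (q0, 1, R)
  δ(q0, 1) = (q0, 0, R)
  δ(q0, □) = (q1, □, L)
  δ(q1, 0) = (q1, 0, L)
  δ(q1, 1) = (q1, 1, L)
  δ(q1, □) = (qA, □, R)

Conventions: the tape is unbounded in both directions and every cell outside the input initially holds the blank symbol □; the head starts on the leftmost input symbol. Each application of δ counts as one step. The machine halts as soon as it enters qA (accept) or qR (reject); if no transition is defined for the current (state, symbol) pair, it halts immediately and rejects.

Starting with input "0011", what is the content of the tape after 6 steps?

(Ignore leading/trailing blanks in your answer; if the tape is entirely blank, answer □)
Step 0: [q0]0011 (head at position 0)
Step 1: δ(q0, 0) = (q0, 1, R)  ⊢  1[q0]011 (head at position 1)
Step 2: δ(q0, 0) = (q0, 1, R)  ⊢  11[q0]11 (head at position 2)
Step 3: δ(q0, 1) = (q0, 0, R)  ⊢  110[q0]1 (head at position 3)
Step 4: δ(q0, 1) = (q0, 0, R)  ⊢  1100[q0]□ (head at position 4)
Step 5: δ(q0, □) = (q1, □, L)  ⊢  110[q1]0□ (head at position 3)
Step 6: δ(q1, 0) = (q1, 0, L)  ⊢  11[q1]00□ (head at position 2)
Tape after 6 steps (ignoring surrounding blanks): 1100

Final answer: Tape: 1100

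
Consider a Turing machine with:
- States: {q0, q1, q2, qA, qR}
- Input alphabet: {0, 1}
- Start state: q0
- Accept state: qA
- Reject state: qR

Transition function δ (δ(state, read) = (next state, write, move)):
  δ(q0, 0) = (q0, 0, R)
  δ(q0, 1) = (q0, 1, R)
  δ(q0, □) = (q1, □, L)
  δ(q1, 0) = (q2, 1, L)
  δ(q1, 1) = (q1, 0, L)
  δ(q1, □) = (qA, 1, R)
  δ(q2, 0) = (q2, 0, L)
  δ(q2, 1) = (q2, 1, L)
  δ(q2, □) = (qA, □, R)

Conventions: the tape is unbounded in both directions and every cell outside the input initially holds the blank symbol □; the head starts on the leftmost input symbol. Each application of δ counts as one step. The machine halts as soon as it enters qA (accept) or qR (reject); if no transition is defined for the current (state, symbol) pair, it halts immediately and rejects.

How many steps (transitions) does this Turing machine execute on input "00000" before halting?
Step 0: [q0]00000 (head at position 0)
Step 1: δ(q0, 0) = (q0, 0, R)  ⊢  0[q0]0000 (head at position 1)
Step 2: δ(q0, 0) = (q0, 0, R)  ⊢  00[q0]000 (head at position 2)
Step 3: δ(q0, 0) = (q0, 0, R)  ⊢  000[q0]00 (head at position 3)
Step 4: δ(q0, 0) = (q0, 0, R)  ⊢  0000[q0]0 (head at position 4)
Step 5: δ(q0, 0) = (q0, 0, R)  ⊢  00000[q0]□ (head at position 5)
Step 6: δ(q0, □) = (q1, □, L)  ⊢  0000[q1]0□ (head at position 4)
Step 7: δ(q1, 0) = (q2, 1, L)  ⊢  000[q2]01□ (head at position 3)
Step 8: δ(q2, 0) = (q2, 0, L)  ⊢  00[q2]001□ (head at position 2)
Step 9: δ(q2, 0) = (q2, 0, L)  ⊢  0[q2]0001□ (head at position 1)
Step 10: δ(q2, 0) = (q2, 0, L)  ⊢  [q2]00001□ (head at position 0)
Step 11: δ(q2, 0) = (q2, 0, L)  ⊢  [q2]□00001□ (head at position -1)
Step 12: δ(q2, □) = (qA, □, R)  ⊢  □[qA]00001□ (head at position 0)
The machine is in qA, so it halts and accepts.
Number of transitions executed: 12.

Final answer: 12 steps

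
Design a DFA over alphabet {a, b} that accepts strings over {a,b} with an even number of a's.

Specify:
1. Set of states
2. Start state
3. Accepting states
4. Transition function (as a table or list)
One valid DFA (any DFA recognizing the same language is acceptable):
States: {q0, q1}
Start: q0
Accepting: {q0}
Transitions (accepting states marked with *):
State | a | b | Accepting
-------------------------
q0    | q1 | q0 | *
q1    | q0 | q1 |  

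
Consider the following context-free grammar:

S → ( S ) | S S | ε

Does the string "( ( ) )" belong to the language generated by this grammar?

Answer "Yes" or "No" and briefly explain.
A derivation exists: S ⇒ ( S ) ⇒ ( ( S ) ) ⇒ ( ( ) ) (using S → ( S ) twice, then S → ε).

Final answer: Yes - a valid derivation exists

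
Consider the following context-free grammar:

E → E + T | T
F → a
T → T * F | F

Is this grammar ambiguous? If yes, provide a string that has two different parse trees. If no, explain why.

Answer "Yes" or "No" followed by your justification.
This is the standard stratified expression grammar: '+' is introduced only by the left-recursive rule E → E + T and '*' only by the left-recursive rule T → T * F, with F → a. For any string, the last '+' must be the one produced at the root E (everything after it is a T containing no '+'), and likewise within each T the last '*' is produced at its root. This fixes the parse tree uniquely (left-associative, '*' binding tighter than '+'), so every string has exactly one parse tree.

Final answer: No - the grammar is unambiguous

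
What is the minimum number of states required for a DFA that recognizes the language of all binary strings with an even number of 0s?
Language: binary strings with an even number of 0s
Lower bound (Myhill–Nerode): the prefixes ε, 0 are pairwise distinguishable:
  ε vs 0: suffix ε distinguishes them (ε has zero 0s (accepted), 0 has one 0 (rejected))
So any DFA needs at least 2 states.
Upper bound: a DFA with 2 states exists (one state per class above).
Minimum states: 2

Final answer: 2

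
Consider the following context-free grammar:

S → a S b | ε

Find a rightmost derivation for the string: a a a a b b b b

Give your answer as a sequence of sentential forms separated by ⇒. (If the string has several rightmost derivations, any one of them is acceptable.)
Start with S.
Step 1: the rightmost non-terminal is S; apply S → a S b:  a S b
Step 2: the rightmost non-terminal is S; apply S → a S b:  a a S b b
Step 3: the rightmost non-terminal is S; apply S → a S b:  a a a S b b b
Step 4: the rightmost non-terminal is S; apply S → a S b:  a a a a S b b b b
Step 5: the rightmost non-terminal is S; apply S → ε:  a a a a b b b b

Final answer: S ⇒ a S b ⇒ a a S b b ⇒ a a a S b b b ⇒ a a a a S b b b b ⇒ a a a a b b b b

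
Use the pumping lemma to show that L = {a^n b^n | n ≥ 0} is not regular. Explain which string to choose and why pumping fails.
Language: L = {a^n b^n | n ≥ 0} (equal numbers of a's followed by b's)
Step 1: Assume for contradiction that L is regular, with pumping length p.
Step 2: Choose s = a^p b^p. Then s ∈ L (it has p a's followed by p b's) and |s| ≥ p.
Step 3: Consider any decomposition s = xyz with |xy| ≤ p and |y| > 0. Since |xy| ≤ p and the first p symbols of s are all a's, y = a^k for some k with 1 ≤ k ≤ p.
Step 4: Pumping up (i = 2): xy²z = a^(p+k) b^p, which has more a's than b's, so xy²z ∉ L.
This contradicts the pumping lemma, so L is not regular.

Final answer: Choose s = a^p b^p. Since |xy| ≤ p, y = a^k with k ≥ 1. Then xy²z = a^(p+k) b^p ∉ L.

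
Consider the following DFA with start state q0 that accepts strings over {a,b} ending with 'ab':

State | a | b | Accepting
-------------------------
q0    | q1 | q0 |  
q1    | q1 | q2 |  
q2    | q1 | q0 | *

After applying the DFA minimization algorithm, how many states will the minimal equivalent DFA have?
All 3 states are reachable from q0, so none can be removed as unreachable.
Table-filling: first mark every (accepting, non-accepting) pair as distinguishable (accepting: {q2}; non-accepting: {q0, q1}).
Round 1: (q0, q1) on 'b' go to q0 and q2, already distinguishable → mark.
Every pair of states is distinguishable, so the DFA is already minimal.
Equivalence classes: {q0}, {q1}, {q2} → 3 states.

Final answer: 3 states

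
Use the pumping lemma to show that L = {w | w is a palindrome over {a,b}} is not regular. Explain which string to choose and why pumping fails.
Language: L = {w | w is a palindrome over {a,b}} (strings that read the same forwards and backwards)
Step 1: Assume for contradiction that L is regular, with pumping length p.
Step 2: Choose s = a^p b a^p. Then s ∈ L (it reads the same forwards and backwards) and |s| ≥ p.
Step 3: Consider any decomposition s = xyz with |xy| ≤ p and |y| > 0. Since |xy| ≤ p and the first p symbols of s are all a's, y = a^k for some k with 1 ≤ k ≤ p.
Step 4: Pumping up (i = 2): xy²z = a^(p+k) b a^p. Its reverse is a^p b a^(p+k) ≠ a^(p+k) b a^p (the single b is no longer in the middle), so xy²z is not a palindrome and xy²z ∉ L.
This contradicts the pumping lemma, so L is not regular.

Final answer: Choose s = a^p b a^p. Since |xy| ≤ p, y = a^k with k ≥ 1. Then xy²z = a^(p+k) b a^p is not a palindrome, so ∉ L.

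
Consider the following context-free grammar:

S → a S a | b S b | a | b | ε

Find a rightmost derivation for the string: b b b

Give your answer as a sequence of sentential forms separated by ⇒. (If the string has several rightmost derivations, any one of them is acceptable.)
Start with S.
Step 1: the rightmost non-terminal is S; apply S → b S b:  b S b
Step 2: the rightmost non-terminal is S; apply S → b:  b b b

Final answer: S ⇒ b S b ⇒ b b b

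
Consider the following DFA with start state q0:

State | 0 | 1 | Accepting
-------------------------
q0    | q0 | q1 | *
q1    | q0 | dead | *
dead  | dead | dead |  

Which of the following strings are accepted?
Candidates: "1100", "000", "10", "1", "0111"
"1100": q0 → q1 → dead → dead → dead; dead is not accepting → rejected
"000": q0 → q0 → q0 → q0; q0 is accepting → accepted
"10": q0 → q1 → q0; q0 is accepting → accepted
"1": q0 → q1; q1 is accepting → accepted
"0111": q0 → q0 → q1 → dead → dead; dead is not accepting → rejected

Final answer: "000", "10", "1"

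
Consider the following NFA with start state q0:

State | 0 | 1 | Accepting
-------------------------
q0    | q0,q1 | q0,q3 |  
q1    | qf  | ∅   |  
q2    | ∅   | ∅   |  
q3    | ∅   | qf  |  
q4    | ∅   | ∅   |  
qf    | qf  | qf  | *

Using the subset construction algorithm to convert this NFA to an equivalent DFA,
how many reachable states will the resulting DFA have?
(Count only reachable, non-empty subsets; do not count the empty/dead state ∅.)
Start subset: {q0}
{q0}: on 0 → {q0, q1}, on 1 → {q0, q3}
{q0, q1}: on 0 → {q0, q1, qf}, on 1 → {q0, q3}
{q0, q3}: on 0 → {q0, q1}, on 1 → {q0, q3, qf}
{q0, q1, qf}: on 0 → {q0, q1, qf}, on 1 → {q0, q3, qf}
{q0, q3, qf}: on 0 → {q0, q1, qf}, on 1 → {q0, q3, qf}
Reachable non-empty subsets: {q0}, {q0, q1}, {q0, q3}, {q0, q1, qf}, {q0, q3, qf} — 5 in total.

Final answer: 5 states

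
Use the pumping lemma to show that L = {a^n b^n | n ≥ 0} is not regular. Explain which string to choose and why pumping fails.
Language: L = {a^n b^n | n ≥ 0} (equal numbers of a's followed by b's)
Step 1: Assume for contradiction that L is regular, with pumping length p.
Step 2: Choose s = a^p b^p. Then s ∈ L (it has p a's followed by p b's) and |s| ≥ p.
Step 3: Consider any decomposition s = xyz with |xy| ≤ p and |y| > 0. Since |xy| ≤ p and the first p symbols of s are all a's, y = a^k for some k with 1 ≤ k ≤ p.
Step 4: Pumping up (i = 2): xy²z = a^(p+k) b^p, which has more a's than b's, so xy²z ∉ L.
This contradicts the pumping lemma, so L is not regular.

Final answer: Choose s = a^p b^p. Since |xy| ≤ p, y = a^k with k ≥ 1. Then xy²z = a^(p+k) b^p ∉ L.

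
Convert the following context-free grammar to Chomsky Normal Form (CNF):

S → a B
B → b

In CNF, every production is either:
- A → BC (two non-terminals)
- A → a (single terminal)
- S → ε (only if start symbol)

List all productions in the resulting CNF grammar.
The grammar has no ε-productions or unit productions to eliminate.
S → a B has terminal a in a right-hand side of length ≥ 2: introduce T_a → a and use T_a in place of a.
B → b is already in CNF (single terminal) – keep it.
S → a B becomes S → T_a B.
Resulting CNF grammar (3 productions): T_a → a; B → b; S → T_a B

Final answer: T_a → a; B → b; S → T_a B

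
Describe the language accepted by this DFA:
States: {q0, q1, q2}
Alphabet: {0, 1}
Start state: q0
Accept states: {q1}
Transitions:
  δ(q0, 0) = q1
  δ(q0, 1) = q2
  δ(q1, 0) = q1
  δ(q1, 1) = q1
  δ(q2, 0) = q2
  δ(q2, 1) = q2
Analyzing the DFA structure:
Start state: q0
Accept states: {q1}
Interpreting what each state remembers (checking against the transitions):
  q0: nothing has been read yet
  q1: the first symbol was 0
  q2: the first symbol was 1 (trap state)
  δ(q0, 0): in q0 (nothing has been read yet), after reading 0 we have: the first symbol was 0 → q1
  δ(q0, 1): in q0 (nothing has been read yet), after reading 1 we have: the first symbol was 1 (trap state) → q2
  δ(q1, 0): in q1 (the first symbol was 0), after reading 0 we have: the first symbol was 0 → q1
  δ(q1, 1): in q1 (the first symbol was 0), after reading 1 we have: the first symbol was 0 → q1
  δ(q2, 0): in q2 (the first symbol was 1 (trap state)), after reading 0 we have: the first symbol was 1 (trap state) → q2
  δ(q2, 1): in q2 (the first symbol was 1 (trap state)), after reading 1 we have: the first symbol was 1 (trap state) → q2
A string is accepted iff it ends in {q1}, i.e. the first symbol was 0.
Language: All binary strings starting with 0

Final answer: All binary strings starting with 0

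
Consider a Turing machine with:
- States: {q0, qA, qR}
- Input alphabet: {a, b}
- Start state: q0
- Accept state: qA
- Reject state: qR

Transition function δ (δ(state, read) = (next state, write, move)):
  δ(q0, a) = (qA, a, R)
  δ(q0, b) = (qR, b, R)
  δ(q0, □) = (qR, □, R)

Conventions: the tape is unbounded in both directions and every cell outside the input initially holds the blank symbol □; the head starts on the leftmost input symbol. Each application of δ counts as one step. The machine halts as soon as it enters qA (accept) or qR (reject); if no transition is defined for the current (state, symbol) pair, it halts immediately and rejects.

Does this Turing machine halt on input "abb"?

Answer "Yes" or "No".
Step 0: [q0]abb (head at position 0)
Step 1: δ(q0, a) = (qA, a, R)  ⊢  a[qA]bb (head at position 1)
The machine is in qA, so it halts and accepts.
It halts after 1 steps.

Final answer: Yes - halts after 1 steps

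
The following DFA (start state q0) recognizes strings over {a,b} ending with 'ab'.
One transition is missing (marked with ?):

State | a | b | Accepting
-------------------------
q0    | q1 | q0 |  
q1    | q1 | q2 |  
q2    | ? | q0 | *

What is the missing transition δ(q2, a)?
q1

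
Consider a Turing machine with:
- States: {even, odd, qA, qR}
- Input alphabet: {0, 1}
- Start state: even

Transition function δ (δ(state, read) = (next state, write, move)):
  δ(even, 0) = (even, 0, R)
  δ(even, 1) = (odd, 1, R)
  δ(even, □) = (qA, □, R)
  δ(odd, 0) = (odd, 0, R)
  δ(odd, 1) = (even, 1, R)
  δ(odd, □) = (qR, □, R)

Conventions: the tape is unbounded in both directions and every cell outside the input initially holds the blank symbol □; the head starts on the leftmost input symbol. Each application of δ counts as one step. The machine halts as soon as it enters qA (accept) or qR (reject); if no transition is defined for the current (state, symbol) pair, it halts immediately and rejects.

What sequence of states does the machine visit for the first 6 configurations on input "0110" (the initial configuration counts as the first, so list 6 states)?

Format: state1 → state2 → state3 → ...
Step 0: [even]0110 (head at position 0)
Step 1: δ(even, 0) = (even, 0, R)  ⊢  0[even]110 (head at position 1)
Step 2: δ(even, 1) = (odd, 1, R)  ⊢  01[odd]10 (head at position 2)
Step 3: δ(odd, 1) = (even, 1, R)  ⊢  011[even]0 (head at position 3)
Step 4: δ(even, 0) = (even, 0, R)  ⊢  0110[even]□ (head at position 4)
Step 5: δ(even, □) = (qA, □, R)  ⊢  0110□[qA]□ (head at position 5)
Reading off the states of these 6 configurations: even → even → odd → even → even → qA

Final answer: even → even → odd → even → even → qA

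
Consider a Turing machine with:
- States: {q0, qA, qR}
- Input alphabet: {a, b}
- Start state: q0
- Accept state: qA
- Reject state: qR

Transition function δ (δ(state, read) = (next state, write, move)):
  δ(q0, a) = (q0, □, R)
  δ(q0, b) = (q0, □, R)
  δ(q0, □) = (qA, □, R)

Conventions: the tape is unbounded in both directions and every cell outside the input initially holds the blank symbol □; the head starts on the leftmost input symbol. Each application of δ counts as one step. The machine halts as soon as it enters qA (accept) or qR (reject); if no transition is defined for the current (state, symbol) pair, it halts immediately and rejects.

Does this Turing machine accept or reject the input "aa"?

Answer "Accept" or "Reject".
Step 0: [q0]aa (head at position 0)
Step 1: δ(q0, a) = (q0, □, R)  ⊢  □[q0]a (head at position 1)
Step 2: δ(q0, a) = (q0, □, R)  ⊢  □□[q0]□ (head at position 2)
Step 3: δ(q0, □) = (qA, □, R)  ⊢  □□□[qA]□ (head at position 3)
The machine is in qA, so it halts and accepts.

Final answer: Accept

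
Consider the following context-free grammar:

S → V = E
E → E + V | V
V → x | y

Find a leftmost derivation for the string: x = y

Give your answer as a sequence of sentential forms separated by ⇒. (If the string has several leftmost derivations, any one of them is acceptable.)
Start with S.
Step 1: the leftmost non-terminal is S; apply S → V = E:  V = E
Step 2: the leftmost non-terminal is V; apply V → x:  x = E
Step 3: the leftmost non-terminal is E; apply E → V:  x = V
Step 4: the leftmost non-terminal is V; apply V → y:  x = y

Final answer: S ⇒ V = E ⇒ x = E ⇒ x = V ⇒ x = y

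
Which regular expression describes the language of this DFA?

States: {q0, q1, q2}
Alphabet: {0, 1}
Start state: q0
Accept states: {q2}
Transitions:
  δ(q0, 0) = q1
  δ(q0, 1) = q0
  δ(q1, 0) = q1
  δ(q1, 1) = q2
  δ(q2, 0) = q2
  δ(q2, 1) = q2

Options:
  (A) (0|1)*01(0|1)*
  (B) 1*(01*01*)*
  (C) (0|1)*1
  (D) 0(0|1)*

Testing sample strings against the DFA:
  '1011' -> accepted
  '01' -> accepted
  '10111' -> accepted
  '10' -> rejected
Checking each option for a counterexample:
  (A) (0|1)*01(0|1)*: agrees with the DFA on all strings of length ≤ 4
  (B) 1*(01*01*)*: ε is rejected by the DFA but matches the regex → eliminated
  (C) (0|1)*1: '1' is rejected by the DFA but matches the regex → eliminated
  (D) 0(0|1)*: '0' is rejected by the DFA but matches the regex → eliminated
Only (A) (0|1)*01(0|1)* is consistent with the DFA.

Final answer: (A) (0|1)*01(0|1)*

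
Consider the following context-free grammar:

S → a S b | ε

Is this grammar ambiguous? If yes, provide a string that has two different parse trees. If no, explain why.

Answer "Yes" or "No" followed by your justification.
At every step exactly one production applies: if the remaining string to generate is non-empty it starts with a and ends with b, forcing S → a S b; if it is empty, S → ε is forced. Hence each string a^n b^n has exactly one derivation (S → a S b applied n times, then S → ε) and one parse tree.

Final answer: No - the grammar is unambiguous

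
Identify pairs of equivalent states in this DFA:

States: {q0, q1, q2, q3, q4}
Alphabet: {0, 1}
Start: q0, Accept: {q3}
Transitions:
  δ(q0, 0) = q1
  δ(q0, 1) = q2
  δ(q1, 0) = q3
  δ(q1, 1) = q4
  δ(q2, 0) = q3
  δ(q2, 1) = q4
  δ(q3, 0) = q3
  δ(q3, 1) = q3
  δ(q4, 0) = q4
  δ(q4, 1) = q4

Using the table-filling algorithm:
Round 0 – mark pairs where exactly one state is accepting: (q0,q3), (q1,q3), (q2,q3), (q3,q4)
Round 1 – newly marked: (q0,q1) [on 0: q1 vs q3, already marked]; (q0,q2) [on 0: q1 vs q3, already marked]; (q1,q4) [on 0: q3 vs q4, already marked]; (q2,q4) [on 0: q3 vs q4, already marked]
Round 2 – newly marked: (q0,q4) [on 0: q1 vs q4, already marked]
No further pairs can be marked.
(q1, q2) unmarked: δ(q1,0)=q3, δ(q2,0)=q3; δ(q1,1)=q4, δ(q2,1)=q4 → equivalent
Equivalent pairs: (q1, q2)

Final answer: Equivalent pairs: (q1, q2)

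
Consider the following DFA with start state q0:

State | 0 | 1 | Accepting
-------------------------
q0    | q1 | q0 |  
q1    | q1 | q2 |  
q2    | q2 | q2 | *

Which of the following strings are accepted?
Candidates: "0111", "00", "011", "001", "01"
"0111": q0 → q1 → q2 → q2 → q2; q2 is accepting → accepted
"00": q0 → q1 → q1; q1 is not accepting → rejected
"011": q0 → q1 → q2 → q2; q2 is accepting → accepted
"001": q0 → q1 → q1 → q2; q2 is accepting → accepted
"01": q0 → q1 → q2; q2 is accepting → accepted

Final answer: "0111", "011", "001", "01"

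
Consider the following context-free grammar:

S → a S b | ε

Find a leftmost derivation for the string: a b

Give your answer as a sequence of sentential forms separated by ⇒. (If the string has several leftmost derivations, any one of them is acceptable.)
Start with S.
Step 1: the leftmost non-terminal is S; apply S → a S b:  a S b
Step 2: the leftmost non-terminal is S; apply S → ε:  a b

Final answer: S ⇒ a S b ⇒ a b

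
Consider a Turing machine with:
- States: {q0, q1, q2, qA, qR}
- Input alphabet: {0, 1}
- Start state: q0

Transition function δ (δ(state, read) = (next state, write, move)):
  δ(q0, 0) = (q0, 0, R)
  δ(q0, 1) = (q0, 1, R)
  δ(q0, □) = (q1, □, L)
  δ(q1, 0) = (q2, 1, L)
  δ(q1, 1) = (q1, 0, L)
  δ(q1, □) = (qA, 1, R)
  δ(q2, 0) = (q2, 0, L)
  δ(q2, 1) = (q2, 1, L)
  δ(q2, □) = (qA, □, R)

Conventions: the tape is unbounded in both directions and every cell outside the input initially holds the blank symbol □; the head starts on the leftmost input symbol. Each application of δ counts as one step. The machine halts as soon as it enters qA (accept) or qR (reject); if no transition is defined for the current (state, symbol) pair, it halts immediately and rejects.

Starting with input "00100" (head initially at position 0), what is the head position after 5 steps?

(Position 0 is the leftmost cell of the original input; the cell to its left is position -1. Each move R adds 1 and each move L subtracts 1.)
Step 0: [q0]00100 (head at position 0)
Step 1: δ(q0, 0) = (q0, 0, R)  ⊢  0[q0]0100 (head at position 1)
Step 2: δ(q0, 0) = (q0, 0, R)  ⊢  00[q0]100 (head at position 2)
Step 3: δ(q0, 1) = (q0, 1, R)  ⊢  001[q0]00 (head at position 3)
Step 4: δ(q0, 0) = (q0, 0, R)  ⊢  0010[q0]0 (head at position 4)
Step 5: δ(q0, 0) = (q0, 0, R)  ⊢  00100[q0]□ (head at position 5)
Head position after 5 steps: 5

Final answer: Position 5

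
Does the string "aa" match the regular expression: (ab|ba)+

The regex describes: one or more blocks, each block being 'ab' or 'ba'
No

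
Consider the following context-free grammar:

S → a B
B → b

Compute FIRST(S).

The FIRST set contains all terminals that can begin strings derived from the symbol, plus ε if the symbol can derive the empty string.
S has the single production S → a B, whose right-hand side begins with the terminal a. So FIRST(S) = {a}.

Final answer: {a}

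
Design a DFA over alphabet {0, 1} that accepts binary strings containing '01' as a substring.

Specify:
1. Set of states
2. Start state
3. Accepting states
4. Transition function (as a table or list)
One valid DFA (any DFA recognizing the same language is acceptable):
States: {q0, q1, q2}
Start: q0
Accepting: {q2}
Transitions (accepting states marked with *):
State | 0 | 1 | Accepting
-------------------------
q0    | q1 | q0 |  
q1    | q1 | q2 |  
q2    | q2 | q2 | *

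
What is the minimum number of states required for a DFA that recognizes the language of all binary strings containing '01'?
Language: binary strings containing '01'
Lower bound (Myhill–Nerode): the prefixes ε, 0, 01 are pairwise distinguishable:
  ε vs 01: suffix ε distinguishes them (ε is rejected, 01 is accepted)
  0 vs 01: suffix ε distinguishes them (0 is rejected, 01 is accepted)
  ε vs 0: suffix 1 distinguishes them (ε·1 = 1 is rejected, 0·1 = 01 is accepted)
So any DFA needs at least 3 states.
Upper bound: a DFA with 3 states exists (one state per class above: 'no progress', 'last symbol 0', and 'seen 01' (accepting sink)).
Minimum states: 3

Final answer: 3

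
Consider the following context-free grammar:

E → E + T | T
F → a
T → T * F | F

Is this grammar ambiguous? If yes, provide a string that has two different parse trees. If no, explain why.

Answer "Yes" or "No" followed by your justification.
This is the standard stratified expression grammar: '+' is introduced only by the left-recursive rule E → E + T and '*' only by the left-recursive rule T → T * F, with F → a. For any string, the last '+' must be the one produced at the root E (everything after it is a T containing no '+'), and likewise within each T the last '*' is produced at its root. This fixes the parse tree uniquely (left-associative, '*' binding tighter than '+'), so every string has exactly one parse tree.

Final answer: No - the grammar is unambiguous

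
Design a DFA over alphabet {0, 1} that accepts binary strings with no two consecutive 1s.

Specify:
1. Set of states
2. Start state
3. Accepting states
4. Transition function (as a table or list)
One valid DFA (any DFA recognizing the same language is acceptable):
States: {q0, q1, dead}
Start: q0
Accepting: {q0, q1}
Transitions (accepting states marked with *):
State | 0 | 1 | Accepting
-------------------------
q0    | q0 | q1 | *
q1    | q0 | dead | *
dead  | dead | dead |  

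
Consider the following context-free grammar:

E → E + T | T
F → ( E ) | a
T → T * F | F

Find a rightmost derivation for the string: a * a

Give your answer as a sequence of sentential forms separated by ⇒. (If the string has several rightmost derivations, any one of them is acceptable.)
Start with E.
Step 1: the rightmost non-terminal is E; apply E → T:  T
Step 2: the rightmost non-terminal is T; apply T → T * F:  T * F
Step 3: the rightmost non-terminal is F; apply F → a:  T * a
Step 4: the rightmost non-terminal is T; apply T → F:  F * a
Step 5: the rightmost non-terminal is F; apply F → a:  a * a

Final answer: E ⇒ T ⇒ T * F ⇒ T * a ⇒ F * a ⇒ a * a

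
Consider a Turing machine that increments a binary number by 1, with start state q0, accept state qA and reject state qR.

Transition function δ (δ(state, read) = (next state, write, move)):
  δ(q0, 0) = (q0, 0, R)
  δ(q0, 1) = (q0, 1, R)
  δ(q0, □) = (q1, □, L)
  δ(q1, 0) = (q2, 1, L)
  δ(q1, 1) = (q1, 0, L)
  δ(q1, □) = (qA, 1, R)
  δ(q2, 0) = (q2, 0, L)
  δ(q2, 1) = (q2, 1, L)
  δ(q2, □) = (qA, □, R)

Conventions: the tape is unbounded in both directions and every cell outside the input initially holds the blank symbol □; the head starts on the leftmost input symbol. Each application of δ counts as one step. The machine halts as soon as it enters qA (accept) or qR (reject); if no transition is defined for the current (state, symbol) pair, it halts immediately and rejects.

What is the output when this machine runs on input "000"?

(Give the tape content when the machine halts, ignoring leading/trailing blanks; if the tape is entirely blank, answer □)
Step 0: [q0]000 (head at position 0)
Step 1: δ(q0, 0) = (q0, 0, R)  ⊢  0[q0]00 (head at position 1)
Step 2: δ(q0, 0) = (q0, 0, R)  ⊢  00[q0]0 (head at position 2)
Step 3: δ(q0, 0) = (q0, 0, R)  ⊢  000[q0]□ (head at position 3)
Step 4: δ(q0, □) = (q1, □, L)  ⊢  00[q1]0□ (head at position 2)
Step 5: δ(q1, 0) = (q2, 1, L)  ⊢  0[q2]01□ (head at position 1)
Step 6: δ(q2, 0) = (q2, 0, L)  ⊢  [q2]001□ (head at position 0)
Step 7: δ(q2, 0) = (q2, 0, L)  ⊢  [q2]□001□ (head at position -1)
Step 8: δ(q2, □) = (qA, □, R)  ⊢  □[qA]001□ (head at position 0)
The machine is in qA, so it halts and accepts.
Tape content when halted (ignoring surrounding blanks): 001

Final answer: Output: 001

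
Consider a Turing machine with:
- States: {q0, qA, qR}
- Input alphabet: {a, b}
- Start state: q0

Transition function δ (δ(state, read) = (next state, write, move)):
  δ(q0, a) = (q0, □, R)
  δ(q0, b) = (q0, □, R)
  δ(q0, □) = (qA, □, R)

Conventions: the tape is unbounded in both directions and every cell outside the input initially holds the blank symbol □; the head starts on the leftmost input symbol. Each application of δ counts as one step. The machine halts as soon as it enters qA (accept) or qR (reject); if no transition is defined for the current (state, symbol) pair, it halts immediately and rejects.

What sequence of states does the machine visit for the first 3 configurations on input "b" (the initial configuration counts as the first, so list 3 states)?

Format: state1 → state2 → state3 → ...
Step 0: [q0]b (head at position 0)
Step 1: δ(q0, b) = (q0, □, R)  ⊢  □[q0]□ (head at position 1)
Step 2: δ(q0, □) = (qA, □, R)  ⊢  □□[qA]□ (head at position 2)
Reading off the states of these 3 configurations: q0 → q0 → qA

Final answer: q0 → q0 → qA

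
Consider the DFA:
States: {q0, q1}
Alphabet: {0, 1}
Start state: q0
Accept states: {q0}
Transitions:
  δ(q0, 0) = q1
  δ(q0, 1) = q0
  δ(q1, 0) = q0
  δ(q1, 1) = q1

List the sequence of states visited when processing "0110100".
Starting at q0
Read '0': q0 -> q1
Read '1': q1 -> q1
Read '1': q1 -> q1
Read '0': q1 -> q0
Read '1': q0 -> q0
Read '0': q0 -> q1
Read '0': q1 -> q0

Final answer: q0 -> q1 -> q1 -> q1 -> q0 -> q0 -> q1 -> q0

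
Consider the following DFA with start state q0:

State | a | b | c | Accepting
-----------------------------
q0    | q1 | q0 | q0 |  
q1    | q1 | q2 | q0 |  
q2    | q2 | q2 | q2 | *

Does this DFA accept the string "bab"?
Start in q0.
Read 'b': q0 → q0
Read 'a': q0 → q1
Read 'b': q1 → q2
Final state q2 is accepting, so the string is accepted.

Final answer: Yes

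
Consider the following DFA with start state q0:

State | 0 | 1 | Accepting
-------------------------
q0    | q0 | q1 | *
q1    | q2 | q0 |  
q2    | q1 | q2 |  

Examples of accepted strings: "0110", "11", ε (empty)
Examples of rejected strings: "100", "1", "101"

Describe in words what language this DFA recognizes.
binary numbers divisible by 3 (treating the string as a binary integer; leading zeros allowed, the empty string counts as 0)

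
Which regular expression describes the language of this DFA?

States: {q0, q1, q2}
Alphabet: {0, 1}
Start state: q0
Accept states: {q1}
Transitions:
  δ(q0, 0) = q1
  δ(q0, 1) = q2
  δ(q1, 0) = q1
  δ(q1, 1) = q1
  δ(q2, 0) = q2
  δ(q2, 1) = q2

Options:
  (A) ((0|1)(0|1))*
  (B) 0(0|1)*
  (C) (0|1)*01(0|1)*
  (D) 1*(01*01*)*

Testing sample strings against the DFA:
  '00111' -> accepted
  '11' -> rejected
  '1100' -> rejected
  '00011' -> accepted
Checking each option for a counterexample:
  (A) ((0|1)(0|1))*: ε is rejected by the DFA but matches the regex → eliminated
  (B) 0(0|1)*: agrees with the DFA on all strings of length ≤ 4
  (C) (0|1)*01(0|1)*: '0' is accepted by the DFA but does not match the regex → eliminated
  (D) 1*(01*01*)*: ε is rejected by the DFA but matches the regex → eliminated
Only (B) 0(0|1)* is consistent with the DFA.

Final answer: (B) 0(0|1)*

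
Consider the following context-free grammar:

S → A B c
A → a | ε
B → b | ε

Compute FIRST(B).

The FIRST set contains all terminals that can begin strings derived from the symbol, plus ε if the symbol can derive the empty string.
B → b contributes b; B → ε makes B nullable, contributing ε. FIRST(B) = {b, ε}.

Final answer: {b, ε}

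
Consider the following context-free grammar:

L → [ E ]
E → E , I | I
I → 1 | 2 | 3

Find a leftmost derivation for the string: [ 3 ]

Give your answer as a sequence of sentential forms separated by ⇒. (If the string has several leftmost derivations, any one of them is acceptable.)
Start with L.
Step 1: the leftmost non-terminal is L; apply L → [ E ]:  [ E ]
Step 2: the leftmost non-terminal is E; apply E → I:  [ I ]
Step 3: the leftmost non-terminal is I; apply I → 3:  [ 3 ]

Final answer: L ⇒ [ E ] ⇒ [ I ] ⇒ [ 3 ]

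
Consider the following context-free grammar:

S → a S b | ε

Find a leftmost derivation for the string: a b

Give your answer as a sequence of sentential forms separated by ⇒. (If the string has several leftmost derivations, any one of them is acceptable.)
Start with S.
Step 1: the leftmost non-terminal is S; apply S → a S b:  a S b
Step 2: the leftmost non-terminal is S; apply S → ε:  a b

Final answer: S ⇒ a S b ⇒ a b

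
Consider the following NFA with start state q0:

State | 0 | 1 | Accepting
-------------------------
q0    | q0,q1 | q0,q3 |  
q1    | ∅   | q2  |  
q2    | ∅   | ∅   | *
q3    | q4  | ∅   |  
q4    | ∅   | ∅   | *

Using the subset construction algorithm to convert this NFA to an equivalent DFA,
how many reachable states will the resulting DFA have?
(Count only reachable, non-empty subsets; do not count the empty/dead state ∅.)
Start subset: {q0}
{q0}: on 0 → {q0, q1}, on 1 → {q0, q3}
{q0, q1}: on 0 → {q0, q1}, on 1 → {q0, q2, q3}
{q0, q3}: on 0 → {q0, q1, q4}, on 1 → {q0, q3}
{q0, q2, q3}: on 0 → {q0, q1, q4}, on 1 → {q0, q3}
{q0, q1, q4}: on 0 → {q0, q1}, on 1 → {q0, q2, q3}
Reachable non-empty subsets: {q0}, {q0, q1}, {q0, q3}, {q0, q2, q3}, {q0, q1, q4} — 5 in total.

Final answer: 5 states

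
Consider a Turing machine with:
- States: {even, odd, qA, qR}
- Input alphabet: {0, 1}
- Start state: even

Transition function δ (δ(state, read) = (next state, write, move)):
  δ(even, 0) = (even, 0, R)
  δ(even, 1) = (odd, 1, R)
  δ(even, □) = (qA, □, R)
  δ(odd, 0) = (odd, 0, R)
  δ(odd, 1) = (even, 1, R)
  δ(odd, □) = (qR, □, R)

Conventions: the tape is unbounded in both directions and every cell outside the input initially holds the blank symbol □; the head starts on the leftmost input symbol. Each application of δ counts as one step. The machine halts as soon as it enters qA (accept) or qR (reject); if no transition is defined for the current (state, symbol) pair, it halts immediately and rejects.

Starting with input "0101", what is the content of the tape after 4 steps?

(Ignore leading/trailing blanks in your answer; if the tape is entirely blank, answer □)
Step 0: [even]0101 (head at position 0)
Step 1: δ(even, 0) = (even, 0, R)  ⊢  0[even]101 (head at position 1)
Step 2: δ(even, 1) = (odd, 1, R)  ⊢  01[odd]01 (head at position 2)
Step 3: δ(odd, 0) = (odd, 0, R)  ⊢  010[odd]1 (head at position 3)
Step 4: δ(odd, 1) = (even, 1, R)  ⊢  0101[even]□ (head at position 4)
Tape after 4 steps (ignoring surrounding blanks): 0101

Final answer: Tape: 0101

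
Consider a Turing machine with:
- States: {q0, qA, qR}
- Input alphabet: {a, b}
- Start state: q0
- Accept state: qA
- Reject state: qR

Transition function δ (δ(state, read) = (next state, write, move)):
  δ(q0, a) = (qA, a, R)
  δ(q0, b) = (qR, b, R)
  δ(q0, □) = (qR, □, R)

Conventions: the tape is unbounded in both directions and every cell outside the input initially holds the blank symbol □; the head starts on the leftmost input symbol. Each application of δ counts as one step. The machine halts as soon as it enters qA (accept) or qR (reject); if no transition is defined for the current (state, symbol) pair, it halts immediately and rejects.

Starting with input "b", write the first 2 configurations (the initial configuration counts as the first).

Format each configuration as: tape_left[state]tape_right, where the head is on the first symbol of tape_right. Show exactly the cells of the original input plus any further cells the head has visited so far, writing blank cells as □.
Step 0: [q0]b (head at position 0)
Step 1: δ(q0, b) = (qR, b, R)  ⊢  b[qR]□ (head at position 1)

Final answer: [q0]b ⊢ b[qR]□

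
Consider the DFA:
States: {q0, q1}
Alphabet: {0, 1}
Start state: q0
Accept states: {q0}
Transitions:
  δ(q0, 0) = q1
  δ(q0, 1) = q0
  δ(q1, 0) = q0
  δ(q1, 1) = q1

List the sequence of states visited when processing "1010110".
Starting at q0
Read '1': q0 -> q0
Read '0': q0 -> q1
Read '1': q1 -> q1
Read '0': q1 -> q0
Read '1': q0 -> q0
Read '1': q0 -> q0
Read '0': q0 -> q1

Final answer: q0 -> q0 -> q1 -> q1 -> q0 -> q0 -> q0 -> q1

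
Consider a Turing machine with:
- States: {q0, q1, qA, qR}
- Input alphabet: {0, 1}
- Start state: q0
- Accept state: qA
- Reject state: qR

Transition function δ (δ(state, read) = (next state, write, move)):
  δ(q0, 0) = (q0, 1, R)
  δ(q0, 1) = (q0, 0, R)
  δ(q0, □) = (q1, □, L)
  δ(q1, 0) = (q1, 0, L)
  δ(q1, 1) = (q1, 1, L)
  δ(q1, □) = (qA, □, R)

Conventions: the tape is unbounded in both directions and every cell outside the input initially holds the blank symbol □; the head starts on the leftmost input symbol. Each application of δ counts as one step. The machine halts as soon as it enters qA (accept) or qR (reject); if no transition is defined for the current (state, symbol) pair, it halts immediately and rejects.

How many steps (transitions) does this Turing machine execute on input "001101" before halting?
Step 0: [q0]001101 (head at position 0)
Step 1: δ(q0, 0) = (q0, 1, R)  ⊢  1[q0]01101 (head at position 1)
Step 2: δ(q0, 0) = (q0, 1, R)  ⊢  11[q0]1101 (head at position 2)
Step 3: δ(q0, 1) = (q0, 0, R)  ⊢  110[q0]101 (head at position 3)
Step 4: δ(q0, 1) = (q0, 0, R)  ⊢  1100[q0]01 (head at position 4)
Step 5: δ(q0, 0) = (q0, 1, R)  ⊢  11001[q0]1 (head at position 5)
Step 6: δ(q0, 1) = (q0, 0, R)  ⊢  110010[q0]□ (head at position 6)
Step 7: δ(q0, □) = (q1, □, L)  ⊢  11001[q1]0□ (head at position 5)
Step 8: δ(q1, 0) = (q1, 0, L)  ⊢  1100[q1]10□ (head at position 4)
Step 9: δ(q1, 1) = (q1, 1, L)  ⊢  110[q1]010□ (head at position 3)
Step 10: δ(q1, 0) = (q1, 0, L)  ⊢  11[q1]0010□ (head at position 2)
Step 11: δ(q1, 0) = (q1, 0, L)  ⊢  1[q1]10010□ (head at position 1)
Step 12: δ(q1, 1) = (q1, 1, L)  ⊢  [q1]110010□ (head at position 0)
Step 13: δ(q1, 1) = (q1, 1, L)  ⊢  [q1]□110010□ (head at position -1)
Step 14: δ(q1, □) = (qA, □, R)  ⊢  □[qA]110010□ (head at position 0)
The machine is in qA, so it halts and accepts.
Number of transitions executed: 14.

Final answer: 14 steps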